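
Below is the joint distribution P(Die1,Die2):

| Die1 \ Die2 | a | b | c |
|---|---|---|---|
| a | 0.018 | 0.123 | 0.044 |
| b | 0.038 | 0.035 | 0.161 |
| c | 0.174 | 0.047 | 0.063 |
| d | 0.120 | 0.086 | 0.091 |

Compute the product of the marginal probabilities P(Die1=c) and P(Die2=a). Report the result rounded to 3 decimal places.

0.099

P(Die1=c) = 0.174 + 0.047 + 0.063 = 0.284.
P(Die2=a) = 0.018 + 0.038 + 0.174 + 0.120 = 0.350.
Product: 0.284 × 0.350 = 0.099.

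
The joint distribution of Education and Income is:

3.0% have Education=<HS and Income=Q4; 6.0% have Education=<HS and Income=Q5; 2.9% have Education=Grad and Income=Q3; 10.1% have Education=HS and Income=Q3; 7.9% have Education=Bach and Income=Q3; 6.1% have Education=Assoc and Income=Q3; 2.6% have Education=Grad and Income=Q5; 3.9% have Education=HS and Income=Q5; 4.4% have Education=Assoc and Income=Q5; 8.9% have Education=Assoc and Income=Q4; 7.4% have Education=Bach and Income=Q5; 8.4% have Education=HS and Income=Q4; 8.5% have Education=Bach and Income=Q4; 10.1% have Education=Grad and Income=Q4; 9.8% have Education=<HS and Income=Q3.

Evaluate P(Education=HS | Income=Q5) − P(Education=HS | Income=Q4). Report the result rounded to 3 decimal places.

-0.055

P(Income=Q5) = 0.060 + 0.039 + 0.044 + 0.074 + 0.026 = 0.243; P(Education=HS | Income=Q5) = 0.039/0.243 = 0.1605.
P(Income=Q4) = 0.030 + 0.084 + 0.089 + 0.085 + 0.101 = 0.389; P(Education=HS | Income=Q4) = 0.084/0.389 = 0.2159.
Difference = -0.055.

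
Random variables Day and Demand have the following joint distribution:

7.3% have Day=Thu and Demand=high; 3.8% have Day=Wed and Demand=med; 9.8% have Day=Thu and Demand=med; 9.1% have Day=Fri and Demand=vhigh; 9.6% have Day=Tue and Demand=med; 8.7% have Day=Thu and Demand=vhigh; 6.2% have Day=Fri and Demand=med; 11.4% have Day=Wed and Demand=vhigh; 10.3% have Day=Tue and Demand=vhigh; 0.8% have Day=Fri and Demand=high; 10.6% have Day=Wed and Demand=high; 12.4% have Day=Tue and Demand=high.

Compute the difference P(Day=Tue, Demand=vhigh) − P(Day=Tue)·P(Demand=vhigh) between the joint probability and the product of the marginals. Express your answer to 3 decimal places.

P(Day=Tue) = 0.096 + 0.124 + 0.103 = 0.323.
P(Demand=vhigh) = 0.103 + 0.114 + 0.087 + 0.091 = 0.395.
P(Day=Tue, Demand=vhigh) − P(Day=Tue)P(Demand=vhigh) = 0.103 − 0.323×0.395 = -0.025.

-0.025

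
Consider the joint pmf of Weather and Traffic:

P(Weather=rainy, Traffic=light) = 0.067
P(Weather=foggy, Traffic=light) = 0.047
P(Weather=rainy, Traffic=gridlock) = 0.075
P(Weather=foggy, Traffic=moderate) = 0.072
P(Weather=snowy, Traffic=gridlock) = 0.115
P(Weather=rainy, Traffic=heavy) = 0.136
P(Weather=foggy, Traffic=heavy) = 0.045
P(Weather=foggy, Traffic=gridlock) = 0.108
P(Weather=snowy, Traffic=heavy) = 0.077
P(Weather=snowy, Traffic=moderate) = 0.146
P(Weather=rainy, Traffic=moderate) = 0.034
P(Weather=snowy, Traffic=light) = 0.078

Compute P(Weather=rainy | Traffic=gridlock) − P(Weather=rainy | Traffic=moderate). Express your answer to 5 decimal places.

P(Traffic=gridlock) = 0.075 + 0.115 + 0.108 = 0.298; P(Weather=rainy | Traffic=gridlock) = 0.075/0.298 = 0.251678.
P(Traffic=moderate) = 0.034 + 0.146 + 0.072 = 0.252; P(Weather=rainy | Traffic=moderate) = 0.034/0.252 = 0.134921.
Difference = 0.11676.

0.11676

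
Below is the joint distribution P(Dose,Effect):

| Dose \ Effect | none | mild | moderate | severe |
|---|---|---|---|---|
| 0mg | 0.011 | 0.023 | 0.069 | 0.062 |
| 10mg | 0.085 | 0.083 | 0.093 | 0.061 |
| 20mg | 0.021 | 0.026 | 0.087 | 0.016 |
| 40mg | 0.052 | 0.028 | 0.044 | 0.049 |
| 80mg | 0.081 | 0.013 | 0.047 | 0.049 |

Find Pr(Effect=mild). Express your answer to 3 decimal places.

P(Effect=mild) = 0.023 + 0.083 + 0.026 + 0.028 + 0.013 = 0.173.

0.173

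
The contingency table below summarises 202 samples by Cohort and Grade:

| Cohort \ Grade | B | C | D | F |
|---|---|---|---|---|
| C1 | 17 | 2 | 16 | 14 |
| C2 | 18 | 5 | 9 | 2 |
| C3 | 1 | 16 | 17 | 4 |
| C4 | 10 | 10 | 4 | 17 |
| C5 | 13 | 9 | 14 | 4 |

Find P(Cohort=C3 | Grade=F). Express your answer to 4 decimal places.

Total with Grade=F: 14 + 2 + 4 + 17 + 4 = 41.
P(Cohort=C3 | Grade=F) = 4/41 = 0.0976.

0.0976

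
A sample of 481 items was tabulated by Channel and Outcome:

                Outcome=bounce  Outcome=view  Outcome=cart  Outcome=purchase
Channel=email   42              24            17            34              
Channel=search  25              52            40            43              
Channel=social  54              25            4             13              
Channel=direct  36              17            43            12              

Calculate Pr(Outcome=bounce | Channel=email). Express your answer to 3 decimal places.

0.359

Total with Channel=email: 42 + 24 + 17 + 34 = 117.
P(Outcome=bounce | Channel=email) = 42/117 = 0.359.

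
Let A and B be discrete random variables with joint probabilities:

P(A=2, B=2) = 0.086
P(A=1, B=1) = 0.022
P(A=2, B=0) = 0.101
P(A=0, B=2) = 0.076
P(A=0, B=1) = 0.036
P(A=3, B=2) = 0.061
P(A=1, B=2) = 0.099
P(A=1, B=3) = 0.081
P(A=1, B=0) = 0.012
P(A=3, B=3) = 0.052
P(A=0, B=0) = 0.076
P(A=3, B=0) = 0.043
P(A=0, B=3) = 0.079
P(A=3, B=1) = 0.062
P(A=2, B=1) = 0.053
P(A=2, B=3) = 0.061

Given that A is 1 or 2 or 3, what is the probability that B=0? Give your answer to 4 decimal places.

P(A=1) = 0.012 + 0.022 + 0.099 + 0.081 = 0.214.
P(A=2) = 0.101 + 0.053 + 0.086 + 0.061 = 0.301.
P(A=3) = 0.043 + 0.062 + 0.061 + 0.052 = 0.218.
P(A ∈ {1, 2, 3}) = 0.214 + 0.301 + 0.218 = 0.733; P(B=0, A ∈ {1, 2, 3}) = 0.012 + 0.101 + 0.043 = 0.156.
P(B=0 | A ∈ {1, 2, 3}) = 0.156/0.733 = 0.2128.

0.2128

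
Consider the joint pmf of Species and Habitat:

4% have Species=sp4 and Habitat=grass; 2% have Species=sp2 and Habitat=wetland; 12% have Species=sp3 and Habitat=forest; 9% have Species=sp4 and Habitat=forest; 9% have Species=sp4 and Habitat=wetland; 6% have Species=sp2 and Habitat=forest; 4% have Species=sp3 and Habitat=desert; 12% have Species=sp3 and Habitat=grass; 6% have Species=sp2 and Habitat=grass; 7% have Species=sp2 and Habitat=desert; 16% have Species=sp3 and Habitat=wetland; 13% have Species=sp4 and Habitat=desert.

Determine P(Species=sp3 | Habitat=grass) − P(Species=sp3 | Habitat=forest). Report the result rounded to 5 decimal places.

0.10101

P(Habitat=grass) = 0.06 + 0.12 + 0.04 = 0.22; P(Species=sp3 | Habitat=grass) = 0.12/0.22 = 0.545455.
P(Habitat=forest) = 0.06 + 0.12 + 0.09 = 0.27; P(Species=sp3 | Habitat=forest) = 0.12/0.27 = 0.444444.
Difference = 0.10101.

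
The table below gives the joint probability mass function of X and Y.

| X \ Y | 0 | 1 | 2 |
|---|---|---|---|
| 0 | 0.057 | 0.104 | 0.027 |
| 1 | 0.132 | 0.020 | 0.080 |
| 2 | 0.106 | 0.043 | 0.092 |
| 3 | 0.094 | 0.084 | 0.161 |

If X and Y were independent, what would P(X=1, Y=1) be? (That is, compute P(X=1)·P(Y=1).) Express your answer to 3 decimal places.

P(X=1) = 0.132 + 0.020 + 0.080 = 0.232.
P(Y=1) = 0.104 + 0.020 + 0.043 + 0.084 = 0.251.
Product: 0.232 × 0.251 = 0.058.

0.058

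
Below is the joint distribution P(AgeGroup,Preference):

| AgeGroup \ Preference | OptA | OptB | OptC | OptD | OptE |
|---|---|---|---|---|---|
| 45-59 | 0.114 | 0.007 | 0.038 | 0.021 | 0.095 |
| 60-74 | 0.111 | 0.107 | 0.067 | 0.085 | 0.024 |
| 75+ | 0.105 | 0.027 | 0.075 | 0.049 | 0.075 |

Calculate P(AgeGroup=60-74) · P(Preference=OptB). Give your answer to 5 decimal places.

P(AgeGroup=60-74) = 0.111 + 0.107 + 0.067 + 0.085 + 0.024 = 0.394.
P(Preference=OptB) = 0.007 + 0.107 + 0.027 = 0.141.
Product: 0.394 × 0.141 = 0.05555.

0.05555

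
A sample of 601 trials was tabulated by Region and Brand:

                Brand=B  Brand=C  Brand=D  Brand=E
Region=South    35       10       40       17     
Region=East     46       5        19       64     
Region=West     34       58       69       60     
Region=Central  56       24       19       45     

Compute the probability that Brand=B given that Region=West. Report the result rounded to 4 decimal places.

0.1538

Total with Region=West: 34 + 58 + 69 + 60 = 221.
P(Brand=B | Region=West) = 34/221 = 0.1538.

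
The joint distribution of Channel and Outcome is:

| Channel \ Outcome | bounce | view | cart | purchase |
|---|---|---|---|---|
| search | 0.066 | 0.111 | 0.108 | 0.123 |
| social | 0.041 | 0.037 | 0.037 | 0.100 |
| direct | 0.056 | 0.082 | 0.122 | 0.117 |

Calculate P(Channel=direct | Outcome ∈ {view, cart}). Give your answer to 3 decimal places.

P(Outcome=view) = 0.111 + 0.037 + 0.082 = 0.230.
P(Outcome=cart) = 0.108 + 0.037 + 0.122 = 0.267.
P(Outcome ∈ {view, cart}) = 0.230 + 0.267 = 0.497; P(Channel=direct, Outcome ∈ {view, cart}) = 0.082 + 0.122 = 0.204.
P(Channel=direct | Outcome ∈ {view, cart}) = 0.204/0.497 = 0.410.

0.410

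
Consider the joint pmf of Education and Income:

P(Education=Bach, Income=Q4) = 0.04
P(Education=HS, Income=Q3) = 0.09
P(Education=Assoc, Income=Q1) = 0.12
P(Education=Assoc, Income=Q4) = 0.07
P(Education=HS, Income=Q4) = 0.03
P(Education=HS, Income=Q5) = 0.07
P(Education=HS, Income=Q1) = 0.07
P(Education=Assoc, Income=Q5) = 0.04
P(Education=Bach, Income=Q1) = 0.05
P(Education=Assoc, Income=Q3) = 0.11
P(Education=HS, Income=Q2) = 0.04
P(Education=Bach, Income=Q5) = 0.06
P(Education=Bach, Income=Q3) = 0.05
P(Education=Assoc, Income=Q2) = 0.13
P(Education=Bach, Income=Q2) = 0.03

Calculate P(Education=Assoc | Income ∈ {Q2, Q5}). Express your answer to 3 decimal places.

P(Income=Q2) = 0.04 + 0.13 + 0.03 = 0.20.
P(Income=Q5) = 0.07 + 0.04 + 0.06 = 0.17.
P(Income ∈ {Q2, Q5}) = 0.20 + 0.17 = 0.37; P(Education=Assoc, Income ∈ {Q2, Q5}) = 0.13 + 0.04 = 0.17.
P(Education=Assoc | Income ∈ {Q2, Q5}) = 0.17/0.37 = 0.459.

0.459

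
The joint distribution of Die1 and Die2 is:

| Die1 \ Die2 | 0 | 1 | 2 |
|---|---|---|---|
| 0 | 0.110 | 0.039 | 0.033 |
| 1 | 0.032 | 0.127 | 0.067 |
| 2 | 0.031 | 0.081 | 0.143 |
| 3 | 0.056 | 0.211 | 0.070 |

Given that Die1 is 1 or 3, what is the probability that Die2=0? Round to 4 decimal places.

0.1563

P(Die1=1) = 0.032 + 0.127 + 0.067 = 0.226.
P(Die1=3) = 0.056 + 0.211 + 0.070 = 0.337.
P(Die1 ∈ {1, 3}) = 0.226 + 0.337 = 0.563; P(Die2=0, Die1 ∈ {1, 3}) = 0.032 + 0.056 = 0.088.
P(Die2=0 | Die1 ∈ {1, 3}) = 0.088/0.563 = 0.1563.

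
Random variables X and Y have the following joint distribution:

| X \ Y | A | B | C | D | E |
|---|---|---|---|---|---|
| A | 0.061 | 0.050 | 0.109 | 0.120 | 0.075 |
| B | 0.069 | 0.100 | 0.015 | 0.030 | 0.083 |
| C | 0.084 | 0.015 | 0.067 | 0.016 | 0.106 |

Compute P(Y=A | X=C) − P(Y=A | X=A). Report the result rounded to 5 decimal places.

P(X=C) = 0.084 + 0.015 + 0.067 + 0.016 + 0.106 = 0.288; P(Y=A | X=C) = 0.084/0.288 = 0.291667.
P(X=A) = 0.061 + 0.050 + 0.109 + 0.120 + 0.075 = 0.415; P(Y=A | X=A) = 0.061/0.415 = 0.146988.
Difference = 0.14468.

0.14468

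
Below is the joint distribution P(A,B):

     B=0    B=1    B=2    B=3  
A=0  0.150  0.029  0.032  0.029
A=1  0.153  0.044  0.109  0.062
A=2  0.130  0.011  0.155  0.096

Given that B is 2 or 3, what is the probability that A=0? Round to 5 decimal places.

0.12629

P(B=2) = 0.032 + 0.109 + 0.155 = 0.296.
P(B=3) = 0.029 + 0.062 + 0.096 = 0.187.
P(B ∈ {2, 3}) = 0.296 + 0.187 = 0.483; P(A=0, B ∈ {2, 3}) = 0.032 + 0.029 = 0.061.
P(A=0 | B ∈ {2, 3}) = 0.061/0.483 = 0.12629.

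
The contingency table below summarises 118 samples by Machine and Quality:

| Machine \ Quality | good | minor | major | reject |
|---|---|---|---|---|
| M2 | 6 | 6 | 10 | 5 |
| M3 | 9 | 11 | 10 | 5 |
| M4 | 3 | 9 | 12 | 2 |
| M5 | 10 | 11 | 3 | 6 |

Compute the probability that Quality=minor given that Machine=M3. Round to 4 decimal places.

Total with Machine=M3: 9 + 11 + 10 + 5 = 35.
P(Quality=minor | Machine=M3) = 11/35 = 0.3143.

0.3143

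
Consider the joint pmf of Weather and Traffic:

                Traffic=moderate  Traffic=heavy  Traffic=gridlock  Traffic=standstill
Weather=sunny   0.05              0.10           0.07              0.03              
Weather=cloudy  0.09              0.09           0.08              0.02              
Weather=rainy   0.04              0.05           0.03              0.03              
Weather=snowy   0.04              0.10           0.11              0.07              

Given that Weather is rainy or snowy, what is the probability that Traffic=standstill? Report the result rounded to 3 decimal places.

0.213

P(Weather=rainy) = 0.04 + 0.05 + 0.03 + 0.03 = 0.15.
P(Weather=snowy) = 0.04 + 0.10 + 0.11 + 0.07 = 0.32.
P(Weather ∈ {rainy, snowy}) = 0.15 + 0.32 = 0.47; P(Traffic=standstill, Weather ∈ {rainy, snowy}) = 0.03 + 0.07 = 0.10.
P(Traffic=standstill | Weather ∈ {rainy, snowy}) = 0.10/0.47 = 0.213.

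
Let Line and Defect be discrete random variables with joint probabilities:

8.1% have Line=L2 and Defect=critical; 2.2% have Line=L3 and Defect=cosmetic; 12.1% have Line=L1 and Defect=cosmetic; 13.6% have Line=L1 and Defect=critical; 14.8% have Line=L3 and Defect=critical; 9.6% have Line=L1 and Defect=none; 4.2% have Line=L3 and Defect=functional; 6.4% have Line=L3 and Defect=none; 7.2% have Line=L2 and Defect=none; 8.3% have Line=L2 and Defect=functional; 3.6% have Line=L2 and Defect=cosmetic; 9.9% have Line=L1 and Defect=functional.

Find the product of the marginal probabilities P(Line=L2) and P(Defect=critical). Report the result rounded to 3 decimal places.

0.099

P(Line=L2) = 0.072 + 0.036 + 0.083 + 0.081 = 0.272.
P(Defect=critical) = 0.136 + 0.081 + 0.148 = 0.365.
Product: 0.272 × 0.365 = 0.099.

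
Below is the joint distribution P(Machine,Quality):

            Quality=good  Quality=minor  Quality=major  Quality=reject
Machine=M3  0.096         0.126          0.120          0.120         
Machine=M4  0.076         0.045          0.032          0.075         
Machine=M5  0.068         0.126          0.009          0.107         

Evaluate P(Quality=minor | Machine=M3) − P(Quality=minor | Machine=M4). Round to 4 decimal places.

0.0754

P(Machine=M3) = 0.096 + 0.126 + 0.120 + 0.120 = 0.462; P(Quality=minor | Machine=M3) = 0.126/0.462 = 0.27273.
P(Machine=M4) = 0.076 + 0.045 + 0.032 + 0.075 = 0.228; P(Quality=minor | Machine=M4) = 0.045/0.228 = 0.19737.
Difference = 0.0754.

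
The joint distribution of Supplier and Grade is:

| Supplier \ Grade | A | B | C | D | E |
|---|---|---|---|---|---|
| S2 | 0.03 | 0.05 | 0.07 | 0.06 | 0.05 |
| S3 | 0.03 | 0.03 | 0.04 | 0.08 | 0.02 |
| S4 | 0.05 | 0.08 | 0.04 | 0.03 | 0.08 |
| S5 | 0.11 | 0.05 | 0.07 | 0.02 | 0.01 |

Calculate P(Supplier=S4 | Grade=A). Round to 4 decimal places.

P(Grade=A) = 0.03 + 0.03 + 0.05 + 0.11 = 0.22.
P(Supplier=S4 | Grade=A) = 0.05/0.22 = 0.2273.

0.2273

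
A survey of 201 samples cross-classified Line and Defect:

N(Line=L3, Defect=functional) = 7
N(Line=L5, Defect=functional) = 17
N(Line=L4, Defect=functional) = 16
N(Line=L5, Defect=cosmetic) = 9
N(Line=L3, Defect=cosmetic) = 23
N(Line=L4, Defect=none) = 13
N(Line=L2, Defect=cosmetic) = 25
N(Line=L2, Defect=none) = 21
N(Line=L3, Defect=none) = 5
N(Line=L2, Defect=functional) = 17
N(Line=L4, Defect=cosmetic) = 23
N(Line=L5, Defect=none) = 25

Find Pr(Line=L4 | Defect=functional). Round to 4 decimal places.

0.2807

Total with Defect=functional: 17 + 7 + 16 + 17 = 57.
P(Line=L4 | Defect=functional) = 16/57 = 0.2807.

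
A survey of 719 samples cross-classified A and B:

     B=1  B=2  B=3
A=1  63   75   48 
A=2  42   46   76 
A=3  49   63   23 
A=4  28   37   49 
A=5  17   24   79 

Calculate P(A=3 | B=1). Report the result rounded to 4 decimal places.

0.2462

Total with B=1: 63 + 42 + 49 + 28 + 17 = 199.
P(A=3 | B=1) = 49/199 = 0.2462.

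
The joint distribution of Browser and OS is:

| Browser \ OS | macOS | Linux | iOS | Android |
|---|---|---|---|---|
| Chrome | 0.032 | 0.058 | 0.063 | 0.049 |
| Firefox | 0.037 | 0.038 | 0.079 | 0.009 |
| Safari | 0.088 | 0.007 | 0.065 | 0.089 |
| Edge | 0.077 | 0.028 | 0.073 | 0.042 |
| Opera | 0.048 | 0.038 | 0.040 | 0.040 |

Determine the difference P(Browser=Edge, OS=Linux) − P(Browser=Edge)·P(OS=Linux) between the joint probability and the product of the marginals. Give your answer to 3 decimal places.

P(Browser=Edge) = 0.077 + 0.028 + 0.073 + 0.042 = 0.220.
P(OS=Linux) = 0.058 + 0.038 + 0.007 + 0.028 + 0.038 = 0.169.
P(Browser=Edge, OS=Linux) − P(Browser=Edge)P(OS=Linux) = 0.028 − 0.220×0.169 = -0.009.

-0.009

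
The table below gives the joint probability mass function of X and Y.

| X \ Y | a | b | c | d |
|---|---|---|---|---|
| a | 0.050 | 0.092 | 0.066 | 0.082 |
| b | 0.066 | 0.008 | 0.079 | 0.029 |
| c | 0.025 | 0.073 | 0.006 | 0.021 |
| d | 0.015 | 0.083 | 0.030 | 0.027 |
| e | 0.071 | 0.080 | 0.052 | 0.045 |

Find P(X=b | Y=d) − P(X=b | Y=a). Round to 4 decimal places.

-0.1486

P(Y=d) = 0.082 + 0.029 + 0.021 + 0.027 + 0.045 = 0.204; P(X=b | Y=d) = 0.029/0.204 = 0.14216.
P(Y=a) = 0.050 + 0.066 + 0.025 + 0.015 + 0.071 = 0.227; P(X=b | Y=a) = 0.066/0.227 = 0.29075.
Difference = -0.1486.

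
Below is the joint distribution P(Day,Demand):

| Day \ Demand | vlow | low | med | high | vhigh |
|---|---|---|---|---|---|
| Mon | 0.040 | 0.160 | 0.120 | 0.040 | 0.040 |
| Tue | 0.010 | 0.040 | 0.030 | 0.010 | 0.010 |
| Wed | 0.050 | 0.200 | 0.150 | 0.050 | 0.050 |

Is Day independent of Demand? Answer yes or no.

Every cell satisfies P(Day,Demand) = P(Day)·P(Demand). For instance P(Day=Mon) = 0.400, P(Demand=vhigh) = 0.100, and 0.400×0.100 = 0.040 matches the joint entry. So Day and Demand are independent.

yes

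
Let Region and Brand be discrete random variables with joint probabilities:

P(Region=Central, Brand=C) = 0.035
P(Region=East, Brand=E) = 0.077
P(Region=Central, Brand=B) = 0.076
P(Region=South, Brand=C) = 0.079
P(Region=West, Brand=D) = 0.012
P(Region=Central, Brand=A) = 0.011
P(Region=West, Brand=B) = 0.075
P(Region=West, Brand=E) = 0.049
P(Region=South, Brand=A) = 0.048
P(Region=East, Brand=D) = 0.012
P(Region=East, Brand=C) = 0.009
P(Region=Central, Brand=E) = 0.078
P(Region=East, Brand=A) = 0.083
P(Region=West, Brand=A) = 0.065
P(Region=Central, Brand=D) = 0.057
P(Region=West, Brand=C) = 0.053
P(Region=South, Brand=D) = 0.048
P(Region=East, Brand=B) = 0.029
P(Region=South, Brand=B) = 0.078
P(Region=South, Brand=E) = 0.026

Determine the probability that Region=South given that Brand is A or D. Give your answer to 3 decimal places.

0.286

P(Brand=A) = 0.048 + 0.083 + 0.065 + 0.011 = 0.207.
P(Brand=D) = 0.048 + 0.012 + 0.012 + 0.057 = 0.129.
P(Brand ∈ {A, D}) = 0.207 + 0.129 = 0.336; P(Region=South, Brand ∈ {A, D}) = 0.048 + 0.048 = 0.096.
P(Region=South | Brand ∈ {A, D}) = 0.096/0.336 = 0.286.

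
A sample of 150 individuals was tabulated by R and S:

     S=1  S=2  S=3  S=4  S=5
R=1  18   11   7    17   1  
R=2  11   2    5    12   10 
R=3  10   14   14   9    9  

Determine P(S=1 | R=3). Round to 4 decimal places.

Total with R=3: 10 + 14 + 14 + 9 + 9 = 56.
P(S=1 | R=3) = 10/56 = 0.1786.

0.1786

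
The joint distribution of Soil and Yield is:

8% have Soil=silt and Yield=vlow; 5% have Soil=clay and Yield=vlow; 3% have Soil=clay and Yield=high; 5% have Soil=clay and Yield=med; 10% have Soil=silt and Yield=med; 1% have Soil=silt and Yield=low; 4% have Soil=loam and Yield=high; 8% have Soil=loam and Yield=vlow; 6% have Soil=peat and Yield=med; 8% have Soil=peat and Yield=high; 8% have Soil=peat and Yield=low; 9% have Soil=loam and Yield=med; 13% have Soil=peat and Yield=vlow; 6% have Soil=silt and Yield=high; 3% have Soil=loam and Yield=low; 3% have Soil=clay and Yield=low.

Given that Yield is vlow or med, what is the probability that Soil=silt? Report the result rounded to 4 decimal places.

0.2813

P(Yield=vlow) = 0.08 + 0.05 + 0.08 + 0.13 = 0.34.
P(Yield=med) = 0.09 + 0.05 + 0.10 + 0.06 = 0.30.
P(Yield ∈ {vlow, med}) = 0.34 + 0.30 = 0.64; P(Soil=silt, Yield ∈ {vlow, med}) = 0.08 + 0.10 = 0.18.
P(Soil=silt | Yield ∈ {vlow, med}) = 0.18/0.64 = 0.2813.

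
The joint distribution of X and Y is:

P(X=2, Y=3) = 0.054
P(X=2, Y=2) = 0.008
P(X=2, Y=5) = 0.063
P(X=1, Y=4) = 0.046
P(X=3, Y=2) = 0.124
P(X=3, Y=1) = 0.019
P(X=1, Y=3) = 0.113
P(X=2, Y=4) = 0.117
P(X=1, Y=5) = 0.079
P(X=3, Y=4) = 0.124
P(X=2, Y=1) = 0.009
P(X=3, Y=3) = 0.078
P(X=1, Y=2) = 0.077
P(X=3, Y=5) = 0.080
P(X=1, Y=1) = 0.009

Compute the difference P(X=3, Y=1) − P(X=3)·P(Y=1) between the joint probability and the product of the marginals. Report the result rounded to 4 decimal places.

0.0033

P(X=3) = 0.019 + 0.124 + 0.078 + 0.124 + 0.080 = 0.425.
P(Y=1) = 0.009 + 0.009 + 0.019 = 0.037.
P(X=3, Y=1) − P(X=3)P(Y=1) = 0.019 − 0.425×0.037 = 0.0033.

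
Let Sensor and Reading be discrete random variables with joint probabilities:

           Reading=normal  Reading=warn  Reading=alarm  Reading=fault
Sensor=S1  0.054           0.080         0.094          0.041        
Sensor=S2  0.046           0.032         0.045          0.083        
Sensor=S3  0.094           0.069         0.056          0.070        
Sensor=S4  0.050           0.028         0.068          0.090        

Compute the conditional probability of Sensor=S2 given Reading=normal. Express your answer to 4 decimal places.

P(Reading=normal) = 0.054 + 0.046 + 0.094 + 0.050 = 0.244.
P(Sensor=S2 | Reading=normal) = 0.046/0.244 = 0.1885.

0.1885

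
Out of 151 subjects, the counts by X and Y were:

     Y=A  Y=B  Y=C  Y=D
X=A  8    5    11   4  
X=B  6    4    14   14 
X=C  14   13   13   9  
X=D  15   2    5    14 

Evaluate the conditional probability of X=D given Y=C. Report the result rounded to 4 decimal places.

Total with Y=C: 11 + 14 + 13 + 5 = 43.
P(X=D | Y=C) = 5/43 = 0.1163.

0.1163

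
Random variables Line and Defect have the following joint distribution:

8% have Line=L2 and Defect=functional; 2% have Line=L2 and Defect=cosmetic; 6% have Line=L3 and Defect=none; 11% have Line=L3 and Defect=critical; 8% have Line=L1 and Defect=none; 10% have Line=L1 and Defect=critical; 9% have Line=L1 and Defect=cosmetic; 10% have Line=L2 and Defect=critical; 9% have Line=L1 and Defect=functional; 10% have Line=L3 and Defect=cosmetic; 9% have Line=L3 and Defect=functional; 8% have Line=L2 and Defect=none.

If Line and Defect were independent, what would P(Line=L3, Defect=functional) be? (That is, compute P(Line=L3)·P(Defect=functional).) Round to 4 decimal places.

0.0936

P(Line=L3) = 0.06 + 0.10 + 0.09 + 0.11 = 0.36.
P(Defect=functional) = 0.09 + 0.08 + 0.09 = 0.26.
Product: 0.36 × 0.26 = 0.0936.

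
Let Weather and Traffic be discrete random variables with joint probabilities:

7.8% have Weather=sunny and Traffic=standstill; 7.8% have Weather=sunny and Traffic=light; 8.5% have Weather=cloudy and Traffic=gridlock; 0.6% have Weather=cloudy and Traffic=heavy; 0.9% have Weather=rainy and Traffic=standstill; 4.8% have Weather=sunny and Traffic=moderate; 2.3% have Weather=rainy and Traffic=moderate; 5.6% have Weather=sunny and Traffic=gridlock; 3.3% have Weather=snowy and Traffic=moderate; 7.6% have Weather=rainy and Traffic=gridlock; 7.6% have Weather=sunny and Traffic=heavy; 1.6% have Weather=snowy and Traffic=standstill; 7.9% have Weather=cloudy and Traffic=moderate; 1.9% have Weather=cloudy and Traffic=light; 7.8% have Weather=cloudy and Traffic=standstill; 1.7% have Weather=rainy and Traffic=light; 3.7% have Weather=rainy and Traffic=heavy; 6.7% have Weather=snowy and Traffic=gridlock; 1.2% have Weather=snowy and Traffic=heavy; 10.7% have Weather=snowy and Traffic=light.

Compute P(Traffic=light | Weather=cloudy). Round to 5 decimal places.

P(Weather=cloudy) = 0.019 + 0.079 + 0.006 + 0.085 + 0.078 = 0.267.
P(Traffic=light | Weather=cloudy) = 0.019/0.267 = 0.07116.

0.07116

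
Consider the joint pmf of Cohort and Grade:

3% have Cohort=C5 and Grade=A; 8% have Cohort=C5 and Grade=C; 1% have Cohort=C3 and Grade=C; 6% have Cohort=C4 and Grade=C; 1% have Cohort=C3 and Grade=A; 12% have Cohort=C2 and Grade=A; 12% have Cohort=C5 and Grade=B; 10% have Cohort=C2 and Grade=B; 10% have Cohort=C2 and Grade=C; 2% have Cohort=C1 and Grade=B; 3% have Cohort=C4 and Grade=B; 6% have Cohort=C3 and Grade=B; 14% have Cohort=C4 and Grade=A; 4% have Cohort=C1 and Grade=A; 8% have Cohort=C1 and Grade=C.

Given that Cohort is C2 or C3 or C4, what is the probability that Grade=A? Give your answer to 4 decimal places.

0.4286

P(Cohort=C2) = 0.12 + 0.10 + 0.10 = 0.32.
P(Cohort=C3) = 0.01 + 0.06 + 0.01 = 0.08.
P(Cohort=C4) = 0.14 + 0.03 + 0.06 = 0.23.
P(Cohort ∈ {C2, C3, C4}) = 0.32 + 0.08 + 0.23 = 0.63; P(Grade=A, Cohort ∈ {C2, C3, C4}) = 0.12 + 0.01 + 0.14 = 0.27.
P(Grade=A | Cohort ∈ {C2, C3, C4}) = 0.27/0.63 = 0.4286.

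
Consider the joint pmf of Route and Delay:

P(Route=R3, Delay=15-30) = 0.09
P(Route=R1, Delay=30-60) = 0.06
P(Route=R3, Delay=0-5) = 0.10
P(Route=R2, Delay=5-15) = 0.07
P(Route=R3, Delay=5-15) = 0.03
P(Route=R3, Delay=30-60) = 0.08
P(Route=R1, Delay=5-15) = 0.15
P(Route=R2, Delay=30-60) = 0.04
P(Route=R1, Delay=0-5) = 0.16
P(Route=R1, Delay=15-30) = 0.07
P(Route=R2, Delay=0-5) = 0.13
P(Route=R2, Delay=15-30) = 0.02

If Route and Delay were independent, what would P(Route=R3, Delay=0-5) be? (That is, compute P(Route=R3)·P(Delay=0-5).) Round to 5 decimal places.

P(Route=R3) = 0.10 + 0.03 + 0.09 + 0.08 = 0.30.
P(Delay=0-5) = 0.16 + 0.13 + 0.10 = 0.39.
Product: 0.30 × 0.39 = 0.11700.

0.11700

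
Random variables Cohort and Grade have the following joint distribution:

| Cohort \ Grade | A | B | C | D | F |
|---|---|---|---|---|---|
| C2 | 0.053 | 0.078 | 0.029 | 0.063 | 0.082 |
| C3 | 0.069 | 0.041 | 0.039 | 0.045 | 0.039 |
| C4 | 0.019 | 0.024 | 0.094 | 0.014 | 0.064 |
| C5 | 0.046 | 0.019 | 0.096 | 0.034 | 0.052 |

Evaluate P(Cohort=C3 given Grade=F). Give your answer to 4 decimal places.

P(Grade=F) = 0.082 + 0.039 + 0.064 + 0.052 = 0.237.
P(Cohort=C3 | Grade=F) = 0.039/0.237 = 0.1646.

0.1646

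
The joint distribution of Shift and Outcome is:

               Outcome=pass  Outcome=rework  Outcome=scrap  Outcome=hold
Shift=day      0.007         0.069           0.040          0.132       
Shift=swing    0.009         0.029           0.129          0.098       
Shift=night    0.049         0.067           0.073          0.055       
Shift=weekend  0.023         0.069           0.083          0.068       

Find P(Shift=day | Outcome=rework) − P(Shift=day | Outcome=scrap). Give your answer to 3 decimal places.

0.172

P(Outcome=rework) = 0.069 + 0.029 + 0.067 + 0.069 = 0.234; P(Shift=day | Outcome=rework) = 0.069/0.234 = 0.2949.
P(Outcome=scrap) = 0.040 + 0.129 + 0.073 + 0.083 = 0.325; P(Shift=day | Outcome=scrap) = 0.040/0.325 = 0.1231.
Difference = 0.172.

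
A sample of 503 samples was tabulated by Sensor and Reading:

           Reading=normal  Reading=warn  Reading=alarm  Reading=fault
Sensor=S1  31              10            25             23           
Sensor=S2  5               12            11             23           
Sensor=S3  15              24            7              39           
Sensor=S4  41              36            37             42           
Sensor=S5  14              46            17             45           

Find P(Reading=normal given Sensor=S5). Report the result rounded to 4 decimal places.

0.1148

Total with Sensor=S5: 14 + 46 + 17 + 45 = 122.
P(Reading=normal | Sensor=S5) = 14/122 = 0.1148.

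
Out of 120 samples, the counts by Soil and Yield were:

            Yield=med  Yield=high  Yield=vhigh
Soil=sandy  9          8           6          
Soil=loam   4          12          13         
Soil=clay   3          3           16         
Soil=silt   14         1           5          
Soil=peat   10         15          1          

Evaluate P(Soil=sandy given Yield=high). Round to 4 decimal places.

Total with Yield=high: 8 + 12 + 3 + 1 + 15 = 39.
P(Soil=sandy | Yield=high) = 8/39 = 0.2051.

0.2051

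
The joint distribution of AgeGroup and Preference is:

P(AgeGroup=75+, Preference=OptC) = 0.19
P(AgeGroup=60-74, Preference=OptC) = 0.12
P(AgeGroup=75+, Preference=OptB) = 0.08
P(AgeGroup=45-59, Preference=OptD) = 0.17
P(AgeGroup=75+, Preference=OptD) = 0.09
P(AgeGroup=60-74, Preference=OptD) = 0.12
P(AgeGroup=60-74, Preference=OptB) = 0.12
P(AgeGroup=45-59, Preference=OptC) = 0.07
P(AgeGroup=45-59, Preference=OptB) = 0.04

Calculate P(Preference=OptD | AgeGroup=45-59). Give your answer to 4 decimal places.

0.6071

P(AgeGroup=45-59) = 0.04 + 0.07 + 0.17 = 0.28.
P(Preference=OptD | AgeGroup=45-59) = 0.17/0.28 = 0.6071.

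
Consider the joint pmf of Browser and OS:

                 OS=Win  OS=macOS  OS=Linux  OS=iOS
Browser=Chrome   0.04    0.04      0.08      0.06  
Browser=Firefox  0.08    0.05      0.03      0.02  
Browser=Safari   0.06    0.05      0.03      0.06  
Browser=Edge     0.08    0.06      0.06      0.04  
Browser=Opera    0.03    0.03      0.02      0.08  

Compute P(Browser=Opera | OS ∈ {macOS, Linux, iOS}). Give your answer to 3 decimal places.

0.183

P(OS=macOS) = 0.04 + 0.05 + 0.05 + 0.06 + 0.03 = 0.23.
P(OS=Linux) = 0.08 + 0.03 + 0.03 + 0.06 + 0.02 = 0.22.
P(OS=iOS) = 0.06 + 0.02 + 0.06 + 0.04 + 0.08 = 0.26.
P(OS ∈ {macOS, Linux, iOS}) = 0.23 + 0.22 + 0.26 = 0.71; P(Browser=Opera, OS ∈ {macOS, Linux, iOS}) = 0.03 + 0.02 + 0.08 = 0.13.
P(Browser=Opera | OS ∈ {macOS, Linux, iOS}) = 0.13/0.71 = 0.183.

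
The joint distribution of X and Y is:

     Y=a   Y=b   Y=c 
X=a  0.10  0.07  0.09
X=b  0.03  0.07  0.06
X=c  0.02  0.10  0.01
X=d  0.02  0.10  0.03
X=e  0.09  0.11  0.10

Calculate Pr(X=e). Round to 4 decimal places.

P(X=e) = 0.09 + 0.11 + 0.10 = 0.30.

0.3000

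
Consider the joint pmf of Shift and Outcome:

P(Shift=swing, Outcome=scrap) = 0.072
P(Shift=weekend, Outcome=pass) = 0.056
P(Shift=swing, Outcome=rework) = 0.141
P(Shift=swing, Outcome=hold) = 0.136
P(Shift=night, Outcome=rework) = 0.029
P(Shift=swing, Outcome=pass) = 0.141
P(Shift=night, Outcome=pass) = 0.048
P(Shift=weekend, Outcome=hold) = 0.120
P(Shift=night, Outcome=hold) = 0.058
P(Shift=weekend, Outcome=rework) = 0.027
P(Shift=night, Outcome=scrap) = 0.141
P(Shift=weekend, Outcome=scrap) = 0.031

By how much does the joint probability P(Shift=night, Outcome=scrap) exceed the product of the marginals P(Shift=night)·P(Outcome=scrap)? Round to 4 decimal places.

P(Shift=night) = 0.048 + 0.029 + 0.141 + 0.058 = 0.276.
P(Outcome=scrap) = 0.072 + 0.141 + 0.031 = 0.244.
P(Shift=night, Outcome=scrap) − P(Shift=night)P(Outcome=scrap) = 0.141 − 0.276×0.244 = 0.0737.

0.0737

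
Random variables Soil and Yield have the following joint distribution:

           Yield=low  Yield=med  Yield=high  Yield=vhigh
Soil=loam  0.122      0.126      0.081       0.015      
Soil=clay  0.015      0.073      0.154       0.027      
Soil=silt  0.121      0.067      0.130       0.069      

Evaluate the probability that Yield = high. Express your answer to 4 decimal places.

0.3650

P(Yield=high) = 0.081 + 0.154 + 0.130 = 0.365.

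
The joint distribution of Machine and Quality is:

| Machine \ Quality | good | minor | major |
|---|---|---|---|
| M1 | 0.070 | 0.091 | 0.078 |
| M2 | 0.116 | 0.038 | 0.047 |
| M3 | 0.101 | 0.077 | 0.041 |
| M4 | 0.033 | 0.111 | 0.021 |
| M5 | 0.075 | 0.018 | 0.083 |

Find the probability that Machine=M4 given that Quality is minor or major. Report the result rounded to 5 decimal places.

P(Quality=minor) = 0.091 + 0.038 + 0.077 + 0.111 + 0.018 = 0.335.
P(Quality=major) = 0.078 + 0.047 + 0.041 + 0.021 + 0.083 = 0.270.
P(Quality ∈ {minor, major}) = 0.335 + 0.270 = 0.605; P(Machine=M4, Quality ∈ {minor, major}) = 0.111 + 0.021 = 0.132.
P(Machine=M4 | Quality ∈ {minor, major}) = 0.132/0.605 = 0.21818.

0.21818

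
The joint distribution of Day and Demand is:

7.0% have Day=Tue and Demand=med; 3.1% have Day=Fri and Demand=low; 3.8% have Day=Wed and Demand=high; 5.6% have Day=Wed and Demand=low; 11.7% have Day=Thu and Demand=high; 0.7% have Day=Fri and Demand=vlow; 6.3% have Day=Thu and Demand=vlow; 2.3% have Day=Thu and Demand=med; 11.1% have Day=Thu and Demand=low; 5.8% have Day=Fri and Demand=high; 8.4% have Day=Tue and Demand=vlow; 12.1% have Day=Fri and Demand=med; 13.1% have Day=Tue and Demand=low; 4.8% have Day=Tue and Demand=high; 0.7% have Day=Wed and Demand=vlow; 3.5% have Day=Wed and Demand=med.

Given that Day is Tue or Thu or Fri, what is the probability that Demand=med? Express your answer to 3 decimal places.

P(Day=Tue) = 0.084 + 0.131 + 0.070 + 0.048 = 0.333.
P(Day=Thu) = 0.063 + 0.111 + 0.023 + 0.117 = 0.314.
P(Day=Fri) = 0.007 + 0.031 + 0.121 + 0.058 = 0.217.
P(Day ∈ {Tue, Thu, Fri}) = 0.333 + 0.314 + 0.217 = 0.864; P(Demand=med, Day ∈ {Tue, Thu, Fri}) = 0.070 + 0.023 + 0.121 = 0.214.
P(Demand=med | Day ∈ {Tue, Thu, Fri}) = 0.214/0.864 = 0.248.

0.248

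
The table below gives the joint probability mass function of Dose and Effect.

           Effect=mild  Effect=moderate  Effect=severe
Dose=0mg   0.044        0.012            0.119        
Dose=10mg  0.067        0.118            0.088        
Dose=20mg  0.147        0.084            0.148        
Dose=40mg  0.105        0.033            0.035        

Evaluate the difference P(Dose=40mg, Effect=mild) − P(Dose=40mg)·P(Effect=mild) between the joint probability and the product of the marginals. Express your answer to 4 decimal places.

P(Dose=40mg) = 0.105 + 0.033 + 0.035 = 0.173.
P(Effect=mild) = 0.044 + 0.067 + 0.147 + 0.105 = 0.363.
P(Dose=40mg, Effect=mild) − P(Dose=40mg)P(Effect=mild) = 0.105 − 0.173×0.363 = 0.0422.

0.0422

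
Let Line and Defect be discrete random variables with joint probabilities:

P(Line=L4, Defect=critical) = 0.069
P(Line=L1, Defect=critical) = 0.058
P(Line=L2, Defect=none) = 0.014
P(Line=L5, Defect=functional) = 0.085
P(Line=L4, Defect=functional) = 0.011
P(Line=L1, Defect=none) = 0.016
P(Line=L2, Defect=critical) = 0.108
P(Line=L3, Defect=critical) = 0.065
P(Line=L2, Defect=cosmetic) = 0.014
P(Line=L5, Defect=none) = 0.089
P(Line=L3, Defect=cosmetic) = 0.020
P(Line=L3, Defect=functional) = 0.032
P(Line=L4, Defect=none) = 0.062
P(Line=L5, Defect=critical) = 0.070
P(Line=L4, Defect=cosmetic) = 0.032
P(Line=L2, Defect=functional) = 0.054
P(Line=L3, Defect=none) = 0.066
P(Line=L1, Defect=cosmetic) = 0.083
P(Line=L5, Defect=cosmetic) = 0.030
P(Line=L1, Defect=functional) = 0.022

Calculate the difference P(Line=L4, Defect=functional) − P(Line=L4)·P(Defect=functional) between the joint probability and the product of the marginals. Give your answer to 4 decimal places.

P(Line=L4) = 0.062 + 0.032 + 0.011 + 0.069 = 0.174.
P(Defect=functional) = 0.022 + 0.054 + 0.032 + 0.011 + 0.085 = 0.204.
P(Line=L4, Defect=functional) − P(Line=L4)P(Defect=functional) = 0.011 − 0.174×0.204 = -0.0245.

-0.0245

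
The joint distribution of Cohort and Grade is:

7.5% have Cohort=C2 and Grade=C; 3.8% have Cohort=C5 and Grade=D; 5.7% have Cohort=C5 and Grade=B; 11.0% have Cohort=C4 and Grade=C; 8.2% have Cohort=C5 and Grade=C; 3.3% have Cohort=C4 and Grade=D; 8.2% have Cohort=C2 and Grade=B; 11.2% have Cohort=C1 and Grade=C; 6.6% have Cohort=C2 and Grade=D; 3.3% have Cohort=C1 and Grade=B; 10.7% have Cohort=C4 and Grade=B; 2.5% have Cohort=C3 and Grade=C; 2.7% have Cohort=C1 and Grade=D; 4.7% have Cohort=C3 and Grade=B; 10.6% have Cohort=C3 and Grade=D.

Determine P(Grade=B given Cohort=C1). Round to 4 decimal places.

P(Cohort=C1) = 0.033 + 0.112 + 0.027 = 0.172.
P(Grade=B | Cohort=C1) = 0.033/0.172 = 0.1919.

0.1919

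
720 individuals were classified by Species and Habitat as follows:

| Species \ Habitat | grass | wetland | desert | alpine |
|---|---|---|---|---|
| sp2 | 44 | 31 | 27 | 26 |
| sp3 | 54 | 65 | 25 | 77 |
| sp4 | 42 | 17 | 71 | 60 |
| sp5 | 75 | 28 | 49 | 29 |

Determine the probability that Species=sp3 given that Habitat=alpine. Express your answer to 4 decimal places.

0.4010

Total with Habitat=alpine: 26 + 77 + 60 + 29 = 192.
P(Species=sp3 | Habitat=alpine) = 77/192 = 0.4010.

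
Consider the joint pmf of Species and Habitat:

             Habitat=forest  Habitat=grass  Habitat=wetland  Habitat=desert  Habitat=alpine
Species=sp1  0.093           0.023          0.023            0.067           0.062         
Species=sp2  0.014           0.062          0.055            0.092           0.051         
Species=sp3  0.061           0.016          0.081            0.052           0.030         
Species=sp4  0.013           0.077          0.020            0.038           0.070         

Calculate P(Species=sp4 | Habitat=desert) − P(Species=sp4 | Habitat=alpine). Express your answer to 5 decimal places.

-0.17603

P(Habitat=desert) = 0.067 + 0.092 + 0.052 + 0.038 = 0.249; P(Species=sp4 | Habitat=desert) = 0.038/0.249 = 0.152610.
P(Habitat=alpine) = 0.062 + 0.051 + 0.030 + 0.070 = 0.213; P(Species=sp4 | Habitat=alpine) = 0.070/0.213 = 0.328638.
Difference = -0.17603.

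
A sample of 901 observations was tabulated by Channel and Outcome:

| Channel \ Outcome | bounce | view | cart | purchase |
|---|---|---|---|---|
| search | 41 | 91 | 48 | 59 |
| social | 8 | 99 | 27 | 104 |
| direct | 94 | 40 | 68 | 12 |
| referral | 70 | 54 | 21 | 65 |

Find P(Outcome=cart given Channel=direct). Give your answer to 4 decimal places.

Total with Channel=direct: 94 + 40 + 68 + 12 = 214.
P(Outcome=cart | Channel=direct) = 68/214 = 0.3178.

0.3178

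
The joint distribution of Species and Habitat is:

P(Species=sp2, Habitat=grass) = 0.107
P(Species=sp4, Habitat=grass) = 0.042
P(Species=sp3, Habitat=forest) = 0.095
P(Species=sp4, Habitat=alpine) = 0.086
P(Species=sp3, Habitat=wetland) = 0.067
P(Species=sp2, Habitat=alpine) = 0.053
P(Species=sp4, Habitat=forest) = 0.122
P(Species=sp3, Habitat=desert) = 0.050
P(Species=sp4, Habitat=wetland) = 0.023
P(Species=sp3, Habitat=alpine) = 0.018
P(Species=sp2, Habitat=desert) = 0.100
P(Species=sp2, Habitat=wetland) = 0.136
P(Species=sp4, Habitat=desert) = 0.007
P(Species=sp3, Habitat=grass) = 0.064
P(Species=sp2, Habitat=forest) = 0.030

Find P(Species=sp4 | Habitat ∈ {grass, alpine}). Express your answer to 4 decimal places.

0.3459

P(Habitat=grass) = 0.107 + 0.064 + 0.042 = 0.213.
P(Habitat=alpine) = 0.053 + 0.018 + 0.086 = 0.157.
P(Habitat ∈ {grass, alpine}) = 0.213 + 0.157 = 0.370; P(Species=sp4, Habitat ∈ {grass, alpine}) = 0.042 + 0.086 = 0.128.
P(Species=sp4 | Habitat ∈ {grass, alpine}) = 0.128/0.370 = 0.3459.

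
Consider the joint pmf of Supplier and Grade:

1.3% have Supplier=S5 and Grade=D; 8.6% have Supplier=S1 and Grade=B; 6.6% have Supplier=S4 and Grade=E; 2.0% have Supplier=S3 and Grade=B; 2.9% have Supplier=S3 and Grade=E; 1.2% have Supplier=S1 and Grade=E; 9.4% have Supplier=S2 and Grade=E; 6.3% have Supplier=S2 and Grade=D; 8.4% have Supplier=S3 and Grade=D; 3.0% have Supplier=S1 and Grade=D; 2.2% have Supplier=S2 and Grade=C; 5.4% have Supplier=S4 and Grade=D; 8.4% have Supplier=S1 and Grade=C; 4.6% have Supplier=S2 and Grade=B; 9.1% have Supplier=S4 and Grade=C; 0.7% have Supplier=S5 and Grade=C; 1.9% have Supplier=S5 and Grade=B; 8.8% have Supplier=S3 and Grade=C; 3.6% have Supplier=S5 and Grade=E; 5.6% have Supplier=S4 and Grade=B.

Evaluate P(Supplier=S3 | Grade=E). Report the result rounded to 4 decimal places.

0.1224

P(Grade=E) = 0.012 + 0.094 + 0.029 + 0.066 + 0.036 = 0.237.
P(Supplier=S3 | Grade=E) = 0.029/0.237 = 0.1224.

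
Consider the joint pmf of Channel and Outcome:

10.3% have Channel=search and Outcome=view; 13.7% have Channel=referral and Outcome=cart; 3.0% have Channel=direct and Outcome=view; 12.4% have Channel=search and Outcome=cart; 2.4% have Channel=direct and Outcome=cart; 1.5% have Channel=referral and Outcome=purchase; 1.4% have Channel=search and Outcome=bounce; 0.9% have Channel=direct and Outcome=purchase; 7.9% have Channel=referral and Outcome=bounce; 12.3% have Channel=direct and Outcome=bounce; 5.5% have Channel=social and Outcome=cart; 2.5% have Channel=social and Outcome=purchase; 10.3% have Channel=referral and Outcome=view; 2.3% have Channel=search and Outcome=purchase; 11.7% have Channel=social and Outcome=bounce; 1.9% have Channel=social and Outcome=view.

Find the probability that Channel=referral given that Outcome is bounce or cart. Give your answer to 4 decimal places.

0.3210

P(Outcome=bounce) = 0.014 + 0.117 + 0.123 + 0.079 = 0.333.
P(Outcome=cart) = 0.124 + 0.055 + 0.024 + 0.137 = 0.340.
P(Outcome ∈ {bounce, cart}) = 0.333 + 0.340 = 0.673; P(Channel=referral, Outcome ∈ {bounce, cart}) = 0.079 + 0.137 = 0.216.
P(Channel=referral | Outcome ∈ {bounce, cart}) = 0.216/0.673 = 0.3210.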